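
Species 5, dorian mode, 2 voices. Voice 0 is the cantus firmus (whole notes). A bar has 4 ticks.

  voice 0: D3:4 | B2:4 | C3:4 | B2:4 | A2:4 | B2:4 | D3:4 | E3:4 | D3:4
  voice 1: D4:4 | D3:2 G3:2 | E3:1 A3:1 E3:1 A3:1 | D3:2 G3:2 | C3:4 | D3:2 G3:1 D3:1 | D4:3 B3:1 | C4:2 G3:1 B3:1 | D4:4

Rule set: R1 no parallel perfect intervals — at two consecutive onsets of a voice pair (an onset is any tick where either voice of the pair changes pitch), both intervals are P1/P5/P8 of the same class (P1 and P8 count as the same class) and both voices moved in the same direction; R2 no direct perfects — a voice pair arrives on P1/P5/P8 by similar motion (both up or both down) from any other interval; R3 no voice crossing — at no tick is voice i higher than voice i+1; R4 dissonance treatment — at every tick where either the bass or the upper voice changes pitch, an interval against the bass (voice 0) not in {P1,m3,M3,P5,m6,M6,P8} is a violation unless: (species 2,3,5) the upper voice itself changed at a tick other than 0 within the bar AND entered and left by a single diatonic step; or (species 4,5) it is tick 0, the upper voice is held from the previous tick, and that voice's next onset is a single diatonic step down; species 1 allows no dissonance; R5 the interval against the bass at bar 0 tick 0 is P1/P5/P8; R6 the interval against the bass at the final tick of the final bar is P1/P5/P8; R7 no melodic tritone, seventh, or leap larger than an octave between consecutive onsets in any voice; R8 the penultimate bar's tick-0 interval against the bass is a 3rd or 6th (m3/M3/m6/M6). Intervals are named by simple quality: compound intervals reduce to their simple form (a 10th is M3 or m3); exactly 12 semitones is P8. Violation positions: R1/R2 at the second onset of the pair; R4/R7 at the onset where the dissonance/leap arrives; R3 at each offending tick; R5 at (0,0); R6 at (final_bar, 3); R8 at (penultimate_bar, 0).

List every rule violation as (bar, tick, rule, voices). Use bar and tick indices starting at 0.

(6, 0, R2, (0, 1))

bar 0: v0=D3 v1=D4 downbeat P8
bar 1: v0=B2 v1=D3 downbeat m3
bar 2: v0=C3 v1=E3 downbeat M3
bar 3: v0=B2 v1=D3 downbeat m3
bar 4: v0=A2 v1=C3 downbeat m3
bar 5: v0=B2 v1=D3 downbeat m3
bar 6: v0=D3 v1=D4 downbeat P8
bar 7: v0=E3 v1=C4 downbeat m6
bar 8: v0=D3 v1=D4 downbeat P8
  -> R2 @ bar 6 tick 0 v(0, 1): B2/D3 m3 -> D3/D4 P8 similar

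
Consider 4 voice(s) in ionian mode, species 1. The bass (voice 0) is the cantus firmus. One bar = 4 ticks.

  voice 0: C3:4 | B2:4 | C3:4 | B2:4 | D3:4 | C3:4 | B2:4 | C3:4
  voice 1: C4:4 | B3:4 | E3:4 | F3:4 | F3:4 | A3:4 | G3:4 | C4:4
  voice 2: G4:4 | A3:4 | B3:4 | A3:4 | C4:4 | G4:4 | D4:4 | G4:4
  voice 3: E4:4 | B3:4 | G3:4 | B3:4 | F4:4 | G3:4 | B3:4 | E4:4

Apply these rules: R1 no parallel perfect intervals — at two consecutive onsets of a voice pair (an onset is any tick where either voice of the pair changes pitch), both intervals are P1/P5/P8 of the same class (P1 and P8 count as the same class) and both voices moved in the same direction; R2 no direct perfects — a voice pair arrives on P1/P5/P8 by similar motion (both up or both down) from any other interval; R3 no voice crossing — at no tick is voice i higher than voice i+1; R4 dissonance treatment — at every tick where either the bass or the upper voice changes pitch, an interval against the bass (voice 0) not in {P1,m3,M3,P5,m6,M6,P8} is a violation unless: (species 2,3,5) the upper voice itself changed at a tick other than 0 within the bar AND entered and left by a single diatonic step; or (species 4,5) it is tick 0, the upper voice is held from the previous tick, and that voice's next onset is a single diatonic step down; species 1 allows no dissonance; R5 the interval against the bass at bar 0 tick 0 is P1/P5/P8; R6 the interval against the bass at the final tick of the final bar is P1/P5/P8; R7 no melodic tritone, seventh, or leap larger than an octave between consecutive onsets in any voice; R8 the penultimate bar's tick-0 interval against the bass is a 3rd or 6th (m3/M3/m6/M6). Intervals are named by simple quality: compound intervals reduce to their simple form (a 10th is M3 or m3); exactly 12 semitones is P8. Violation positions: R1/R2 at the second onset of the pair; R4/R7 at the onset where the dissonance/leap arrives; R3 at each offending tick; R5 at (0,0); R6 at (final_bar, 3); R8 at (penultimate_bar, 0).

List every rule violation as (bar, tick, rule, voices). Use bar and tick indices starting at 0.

bar 0: v0=C3 v1=C4 v2=G4 v3=E4 downbeat M3
bar 1: v0=B2 v1=B3 v2=A3 v3=B3 downbeat P8
bar 2: v0=C3 v1=E3 v2=B3 v3=G3 downbeat P5
bar 3: v0=B2 v1=F3 v2=A3 v3=B3 downbeat P8
bar 4: v0=D3 v1=F3 v2=C4 v3=F4 downbeat m3
bar 5: v0=C3 v1=A3 v2=G4 v3=G3 downbeat P5
bar 6: v0=B2 v1=G3 v2=D4 v3=B3 downbeat P8
bar 7: v0=C3 v1=C4 v2=G4 v3=E4 downbeat M3
  -> R3 @ bar 0 tick 0 v(2, 3): G4 above E4
  -> R5 @ bar 0 tick 0 v(0, 3): opens on M3
  -> R3 @ bar 0 tick 1 v(2, 3): G4 above E4
  -> R3 @ bar 0 tick 2 v(2, 3): G4 above E4
  -> R3 @ bar 0 tick 3 v(2, 3): G4 above E4
  -> R1 @ bar 1 tick 0 v(0, 1): C3/C4 P8 -> B2/B3 P8 similar
  -> R2 @ bar 1 tick 0 v(0, 3): C3/E4 M3 -> B2/B3 P8 similar
  -> R2 @ bar 1 tick 0 v(1, 3): C4/E4 M3 -> B3/B3 P1 similar
  -> R3 @ bar 1 tick 0 v(1, 2): B3 above A3
  -> R4 @ bar 1 tick 0 v(0, 2): B2/A3 m7 untreated
  -> R7 @ bar 1 tick 0 v(2,): G4->A3 leap 10st
  -> R3 @ bar 1 tick 1 v(1, 2): B3 above A3
  -> R3 @ bar 1 tick 2 v(1, 2): B3 above A3
  -> R3 @ bar 1 tick 3 v(1, 2): B3 above A3
  -> R3 @ bar 2 tick 0 v(2, 3): B3 above G3
  -> R4 @ bar 2 tick 0 v(0, 2): C3/B3 M7 untreated
  -> R3 @ bar 2 tick 1 v(2, 3): B3 above G3
  -> R3 @ bar 2 tick 2 v(2, 3): B3 above G3
  -> R3 @ bar 2 tick 3 v(2, 3): B3 above G3
  -> R4 @ bar 3 tick 0 v(0, 1): B2/F3 TT untreated
  -> R4 @ bar 3 tick 0 v(0, 2): B2/A3 m7 untreated
  -> R4 @ bar 4 tick 0 v(0, 2): D3/C4 m7 untreated
  -> R7 @ bar 4 tick 0 v(3,): B3->F4 leap 6st
  -> R2 @ bar 5 tick 0 v(0, 3): D3/F4 m3 -> C3/G3 P5 similar
  -> R3 @ bar 5 tick 0 v(2, 3): G4 above G3
  -> R7 @ bar 5 tick 0 v(3,): F4->G3 leap 10st
  -> R3 @ bar 5 tick 1 v(2, 3): G4 above G3
  -> R3 @ bar 5 tick 2 v(2, 3): G4 above G3
  -> R3 @ bar 5 tick 3 v(2, 3): G4 above G3
  -> R2 @ bar 6 tick 0 v(1, 2): A3/G4 m7 -> G3/D4 P5 similar
  -> R3 @ bar 6 tick 0 v(2, 3): D4 above B3
  -> R8 @ bar 6 tick 0 v(0, 3): penult P8 not 3rd/6th
  -> R3 @ bar 6 tick 1 v(2, 3): D4 above B3
  -> R3 @ bar 6 tick 2 v(2, 3): D4 above B3
  -> R3 @ bar 6 tick 3 v(2, 3): D4 above B3
  -> R1 @ bar 7 tick 0 v(1, 2): G3/D4 P5 -> C4/G4 P5 similar
  -> R2 @ bar 7 tick 0 v(0, 1): B2/G3 m6 -> C3/C4 P8 similar
  -> R2 @ bar 7 tick 0 v(0, 2): B2/D4 m3 -> C3/G4 P5 similar
  -> R3 @ bar 7 tick 0 v(2, 3): G4 above E4
  -> R3 @ bar 7 tick 1 v(2, 3): G4 above E4
  -> R3 @ bar 7 tick 2 v(2, 3): G4 above E4
  -> R3 @ bar 7 tick 3 v(2, 3): G4 above E4
  -> R6 @ bar 7 tick 3 v(0, 3): closes on M3

(0, 0, R3, (2, 3))
(0, 0, R5, (0, 3))
(0, 1, R3, (2, 3))
(0, 2, R3, (2, 3))
(0, 3, R3, (2, 3))
(1, 0, R1, (0, 1))
(1, 0, R2, (0, 3))
(1, 0, R2, (1, 3))
(1, 0, R3, (1, 2))
(1, 0, R4, (0, 2))
(1, 0, R7, (2,))
(1, 1, R3, (1, 2))
(1, 2, R3, (1, 2))
(1, 3, R3, (1, 2))
(2, 0, R3, (2, 3))
(2, 0, R4, (0, 2))
(2, 1, R3, (2, 3))
(2, 2, R3, (2, 3))
(2, 3, R3, (2, 3))
(3, 0, R4, (0, 1))
(3, 0, R4, (0, 2))
(4, 0, R4, (0, 2))
(4, 0, R7, (3,))
(5, 0, R2, (0, 3))
(5, 0, R3, (2, 3))
(5, 0, R7, (3,))
(5, 1, R3, (2, 3))
(5, 2, R3, (2, 3))
(5, 3, R3, (2, 3))
(6, 0, R2, (1, 2))
(6, 0, R3, (2, 3))
(6, 0, R8, (0, 3))
(6, 1, R3, (2, 3))
(6, 2, R3, (2, 3))
(6, 3, R3, (2, 3))
(7, 0, R1, (1, 2))
(7, 0, R2, (0, 1))
(7, 0, R2, (0, 2))
(7, 0, R3, (2, 3))
(7, 1, R3, (2, 3))
(7, 2, R3, (2, 3))
(7, 3, R3, (2, 3))
(7, 3, R6, (0, 3))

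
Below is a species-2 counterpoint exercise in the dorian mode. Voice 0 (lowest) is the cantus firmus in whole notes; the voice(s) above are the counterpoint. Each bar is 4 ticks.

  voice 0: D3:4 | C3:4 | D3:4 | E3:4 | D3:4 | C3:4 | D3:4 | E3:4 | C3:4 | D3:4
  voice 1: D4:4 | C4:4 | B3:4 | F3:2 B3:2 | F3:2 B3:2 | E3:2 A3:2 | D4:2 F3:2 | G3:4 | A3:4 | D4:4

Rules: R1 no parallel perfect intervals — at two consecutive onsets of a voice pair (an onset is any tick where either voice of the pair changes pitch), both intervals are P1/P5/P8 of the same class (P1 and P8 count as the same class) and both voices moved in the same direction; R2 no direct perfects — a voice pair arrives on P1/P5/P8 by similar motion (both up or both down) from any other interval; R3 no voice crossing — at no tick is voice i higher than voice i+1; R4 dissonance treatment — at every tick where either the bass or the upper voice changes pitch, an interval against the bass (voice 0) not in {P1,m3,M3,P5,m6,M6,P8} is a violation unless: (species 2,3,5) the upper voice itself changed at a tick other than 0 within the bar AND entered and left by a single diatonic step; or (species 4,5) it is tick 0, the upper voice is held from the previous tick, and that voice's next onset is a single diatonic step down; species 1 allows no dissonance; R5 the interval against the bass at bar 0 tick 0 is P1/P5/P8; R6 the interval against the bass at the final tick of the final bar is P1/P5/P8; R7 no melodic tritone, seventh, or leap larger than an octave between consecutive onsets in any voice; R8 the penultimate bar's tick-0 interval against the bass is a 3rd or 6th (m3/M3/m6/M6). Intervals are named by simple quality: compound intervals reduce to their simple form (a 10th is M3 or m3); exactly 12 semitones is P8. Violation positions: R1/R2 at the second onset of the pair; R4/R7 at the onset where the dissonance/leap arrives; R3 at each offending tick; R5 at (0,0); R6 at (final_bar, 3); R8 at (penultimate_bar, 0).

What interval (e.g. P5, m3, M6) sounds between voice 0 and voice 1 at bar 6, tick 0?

voice 0=D3 voice 1=D4 -> P8

P8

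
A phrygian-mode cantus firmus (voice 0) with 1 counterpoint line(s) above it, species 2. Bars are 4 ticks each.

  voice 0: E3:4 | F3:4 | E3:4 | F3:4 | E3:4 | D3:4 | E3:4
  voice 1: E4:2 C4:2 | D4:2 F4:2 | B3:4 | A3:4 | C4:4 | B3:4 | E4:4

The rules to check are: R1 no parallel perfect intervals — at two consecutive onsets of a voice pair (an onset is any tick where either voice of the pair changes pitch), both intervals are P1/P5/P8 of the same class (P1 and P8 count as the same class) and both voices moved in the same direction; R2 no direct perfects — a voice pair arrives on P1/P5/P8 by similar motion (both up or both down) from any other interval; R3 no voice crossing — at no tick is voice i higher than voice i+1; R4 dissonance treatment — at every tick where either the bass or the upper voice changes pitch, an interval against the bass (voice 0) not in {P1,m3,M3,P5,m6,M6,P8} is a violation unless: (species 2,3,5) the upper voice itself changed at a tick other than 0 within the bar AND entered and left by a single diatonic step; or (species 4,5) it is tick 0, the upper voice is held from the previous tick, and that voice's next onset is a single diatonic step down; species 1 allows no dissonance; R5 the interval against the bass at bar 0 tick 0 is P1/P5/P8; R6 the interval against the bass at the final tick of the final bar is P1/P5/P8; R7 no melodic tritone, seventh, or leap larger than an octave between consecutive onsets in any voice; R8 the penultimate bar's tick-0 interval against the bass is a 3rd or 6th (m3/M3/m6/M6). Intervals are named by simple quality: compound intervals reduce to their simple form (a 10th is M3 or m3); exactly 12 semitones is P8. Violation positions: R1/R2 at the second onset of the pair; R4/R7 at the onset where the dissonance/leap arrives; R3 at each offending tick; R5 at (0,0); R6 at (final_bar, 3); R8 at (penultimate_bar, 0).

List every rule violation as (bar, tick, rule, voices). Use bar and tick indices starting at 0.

(2, 0, R2, (0, 1))
(2, 0, R7, (1,))
(6, 0, R2, (0, 1))

bar 0: v0=E3 v1=E4 downbeat P8
bar 1: v0=F3 v1=D4 downbeat M6
bar 2: v0=E3 v1=B3 downbeat P5
bar 3: v0=F3 v1=A3 downbeat M3
bar 4: v0=E3 v1=C4 downbeat m6
bar 5: v0=D3 v1=B3 downbeat M6
bar 6: v0=E3 v1=E4 downbeat P8
  -> R2 @ bar 2 tick 0 v(0, 1): F3/F4 P8 -> E3/B3 P5 similar
  -> R7 @ bar 2 tick 0 v(1,): F4->B3 leap 6st
  -> R2 @ bar 6 tick 0 v(0, 1): D3/B3 M6 -> E3/E4 P8 similar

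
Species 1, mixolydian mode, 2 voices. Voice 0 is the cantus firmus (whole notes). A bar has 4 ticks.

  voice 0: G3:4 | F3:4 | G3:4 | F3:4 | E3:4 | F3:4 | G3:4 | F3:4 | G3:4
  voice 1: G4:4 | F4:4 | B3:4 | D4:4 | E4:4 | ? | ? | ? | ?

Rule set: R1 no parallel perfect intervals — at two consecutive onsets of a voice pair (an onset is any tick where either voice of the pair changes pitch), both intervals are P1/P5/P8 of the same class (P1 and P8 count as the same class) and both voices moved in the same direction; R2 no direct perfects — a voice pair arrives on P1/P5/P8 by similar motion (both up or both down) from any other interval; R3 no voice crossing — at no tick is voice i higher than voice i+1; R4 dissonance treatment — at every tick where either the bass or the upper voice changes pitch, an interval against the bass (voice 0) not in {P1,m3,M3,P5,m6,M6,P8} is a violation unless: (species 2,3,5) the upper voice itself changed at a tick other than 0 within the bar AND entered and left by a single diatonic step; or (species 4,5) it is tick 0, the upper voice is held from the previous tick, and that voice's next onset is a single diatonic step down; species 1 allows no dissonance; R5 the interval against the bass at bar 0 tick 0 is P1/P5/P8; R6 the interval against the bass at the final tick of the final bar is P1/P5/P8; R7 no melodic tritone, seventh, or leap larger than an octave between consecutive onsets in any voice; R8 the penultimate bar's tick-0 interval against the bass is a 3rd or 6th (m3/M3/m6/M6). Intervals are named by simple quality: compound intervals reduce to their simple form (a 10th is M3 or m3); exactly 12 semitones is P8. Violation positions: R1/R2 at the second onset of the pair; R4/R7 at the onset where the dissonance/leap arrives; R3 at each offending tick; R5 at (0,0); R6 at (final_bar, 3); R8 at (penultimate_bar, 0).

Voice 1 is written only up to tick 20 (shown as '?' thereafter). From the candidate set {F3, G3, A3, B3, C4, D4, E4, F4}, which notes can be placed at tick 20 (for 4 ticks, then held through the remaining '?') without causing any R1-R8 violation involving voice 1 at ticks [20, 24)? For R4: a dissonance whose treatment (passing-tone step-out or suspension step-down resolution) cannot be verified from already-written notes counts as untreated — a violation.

F3: violates R7
G3: violates R4
A3: legal
B3: violates R4
C4: legal
D4: legal
E4: violates R4
F4: violates R1

{A3, C4, D4}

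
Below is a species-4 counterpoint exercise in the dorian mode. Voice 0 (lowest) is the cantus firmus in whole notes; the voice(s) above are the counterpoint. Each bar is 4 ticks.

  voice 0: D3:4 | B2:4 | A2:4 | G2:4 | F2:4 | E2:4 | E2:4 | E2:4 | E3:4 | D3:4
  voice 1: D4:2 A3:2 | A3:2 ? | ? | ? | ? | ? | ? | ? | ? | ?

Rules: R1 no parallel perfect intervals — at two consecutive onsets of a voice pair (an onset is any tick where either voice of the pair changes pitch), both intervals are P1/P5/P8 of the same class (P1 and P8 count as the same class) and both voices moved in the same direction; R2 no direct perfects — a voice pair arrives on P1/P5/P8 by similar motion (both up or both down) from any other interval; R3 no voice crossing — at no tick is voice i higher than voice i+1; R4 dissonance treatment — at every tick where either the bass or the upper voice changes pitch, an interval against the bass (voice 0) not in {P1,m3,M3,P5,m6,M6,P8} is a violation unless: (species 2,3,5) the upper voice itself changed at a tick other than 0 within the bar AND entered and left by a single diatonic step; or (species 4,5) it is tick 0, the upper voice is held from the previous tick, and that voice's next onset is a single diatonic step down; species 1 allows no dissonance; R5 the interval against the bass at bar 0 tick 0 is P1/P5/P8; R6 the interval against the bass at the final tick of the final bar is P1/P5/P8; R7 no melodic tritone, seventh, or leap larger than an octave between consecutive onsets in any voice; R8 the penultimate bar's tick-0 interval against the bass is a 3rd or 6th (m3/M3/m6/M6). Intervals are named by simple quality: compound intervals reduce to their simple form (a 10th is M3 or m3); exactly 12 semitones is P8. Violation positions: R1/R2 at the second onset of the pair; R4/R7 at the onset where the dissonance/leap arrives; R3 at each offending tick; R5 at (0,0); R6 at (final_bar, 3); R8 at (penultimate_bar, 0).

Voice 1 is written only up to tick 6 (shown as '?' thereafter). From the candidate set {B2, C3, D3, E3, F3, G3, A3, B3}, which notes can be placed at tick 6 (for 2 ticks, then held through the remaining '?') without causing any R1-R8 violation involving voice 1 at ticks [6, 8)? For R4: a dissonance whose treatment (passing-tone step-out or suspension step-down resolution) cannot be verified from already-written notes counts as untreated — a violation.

{A3, B3, D3, G3}

B2: violates R7
C3: violates R4
D3: legal
E3: violates R4
F3: violates R4
G3: legal
A3: legal
B3: legal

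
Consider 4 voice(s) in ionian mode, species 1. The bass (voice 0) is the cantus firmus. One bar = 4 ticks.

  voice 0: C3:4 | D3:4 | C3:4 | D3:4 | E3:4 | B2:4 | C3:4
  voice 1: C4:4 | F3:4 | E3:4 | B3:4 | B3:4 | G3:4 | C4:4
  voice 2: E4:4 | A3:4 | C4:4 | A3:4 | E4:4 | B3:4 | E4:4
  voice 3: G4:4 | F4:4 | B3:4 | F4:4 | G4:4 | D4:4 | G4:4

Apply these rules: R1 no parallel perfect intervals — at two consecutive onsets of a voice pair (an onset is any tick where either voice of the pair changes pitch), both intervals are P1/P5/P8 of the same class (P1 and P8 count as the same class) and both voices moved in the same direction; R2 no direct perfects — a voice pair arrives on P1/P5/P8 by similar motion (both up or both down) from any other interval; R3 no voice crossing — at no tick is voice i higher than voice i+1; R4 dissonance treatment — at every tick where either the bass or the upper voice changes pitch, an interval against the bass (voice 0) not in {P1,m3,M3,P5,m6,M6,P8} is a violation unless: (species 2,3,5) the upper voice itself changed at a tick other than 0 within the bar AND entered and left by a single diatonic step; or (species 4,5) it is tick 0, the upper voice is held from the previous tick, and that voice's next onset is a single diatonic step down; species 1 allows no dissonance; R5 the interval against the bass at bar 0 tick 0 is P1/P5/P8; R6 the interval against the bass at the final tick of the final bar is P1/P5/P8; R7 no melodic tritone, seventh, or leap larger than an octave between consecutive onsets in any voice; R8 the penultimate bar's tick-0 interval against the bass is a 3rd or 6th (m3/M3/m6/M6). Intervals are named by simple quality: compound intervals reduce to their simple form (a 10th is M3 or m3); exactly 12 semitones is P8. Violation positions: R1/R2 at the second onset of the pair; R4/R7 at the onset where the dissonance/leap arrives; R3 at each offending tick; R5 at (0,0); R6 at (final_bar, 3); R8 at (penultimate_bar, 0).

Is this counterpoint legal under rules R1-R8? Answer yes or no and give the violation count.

bar 0: v0=C3 v1=C4 v2=E4 v3=G4 (P5)
bar 1: v0=D3 v1=F3 v2=A3 v3=F4 (m3)
bar 2: v0=C3 v1=E3 v2=C4 v3=B3 (M7)
bar 3: v0=D3 v1=B3 v2=A3 v3=F4 (m3)
bar 4: v0=E3 v1=B3 v2=E4 v3=G4 (m3)
bar 5: v0=B2 v1=G3 v2=B3 v3=D4 (m3)
bar 6: v0=C3 v1=C4 v2=E4 v3=G4 (P5)
  R5 @ bar0.0: opens on M3
  R2 @ bar1.0: C4/G4 P5 -> F3/F4 P8 similar
  R2 @ bar2.0: F3/F4 P8 -> E3/B3 P5 similar
  R3 @ bar2.0: C4 above B3
  R4 @ bar2.0: C3/B3 M7 untreated
  R7 @ bar2.0: F4->B3 leap 6st
  R3 @ bar2.1: C4 above B3
  R3 @ bar2.2: C4 above B3
  R3 @ bar2.3: C4 above B3
  R3 @ bar3.0: B3 above A3
  R7 @ bar3.0: B3->F4 leap 6st
  R3 @ bar3.1: B3 above A3
  R3 @ bar3.2: B3 above A3
  R3 @ bar3.3: B3 above A3
  R2 @ bar4.0: D3/A3 P5 -> E3/E4 P8 similar
  R1 @ bar5.0: E3/E4 P8 -> B2/B3 P8 similar
  R2 @ bar5.0: B3/G4 m6 -> G3/D4 P5 similar
  R8 @ bar5.0: penult P8 not 3rd/6th
  R1 @ bar6.0: G3/D4 P5 -> C4/G4 P5 similar
  R2 @ bar6.0: B2/G3 m6 -> C3/C4 P8 similar
  R2 @ bar6.0: B2/D4 m3 -> C3/G4 P5 similar
  R6 @ bar6.3: closes on M3

No (22 violations)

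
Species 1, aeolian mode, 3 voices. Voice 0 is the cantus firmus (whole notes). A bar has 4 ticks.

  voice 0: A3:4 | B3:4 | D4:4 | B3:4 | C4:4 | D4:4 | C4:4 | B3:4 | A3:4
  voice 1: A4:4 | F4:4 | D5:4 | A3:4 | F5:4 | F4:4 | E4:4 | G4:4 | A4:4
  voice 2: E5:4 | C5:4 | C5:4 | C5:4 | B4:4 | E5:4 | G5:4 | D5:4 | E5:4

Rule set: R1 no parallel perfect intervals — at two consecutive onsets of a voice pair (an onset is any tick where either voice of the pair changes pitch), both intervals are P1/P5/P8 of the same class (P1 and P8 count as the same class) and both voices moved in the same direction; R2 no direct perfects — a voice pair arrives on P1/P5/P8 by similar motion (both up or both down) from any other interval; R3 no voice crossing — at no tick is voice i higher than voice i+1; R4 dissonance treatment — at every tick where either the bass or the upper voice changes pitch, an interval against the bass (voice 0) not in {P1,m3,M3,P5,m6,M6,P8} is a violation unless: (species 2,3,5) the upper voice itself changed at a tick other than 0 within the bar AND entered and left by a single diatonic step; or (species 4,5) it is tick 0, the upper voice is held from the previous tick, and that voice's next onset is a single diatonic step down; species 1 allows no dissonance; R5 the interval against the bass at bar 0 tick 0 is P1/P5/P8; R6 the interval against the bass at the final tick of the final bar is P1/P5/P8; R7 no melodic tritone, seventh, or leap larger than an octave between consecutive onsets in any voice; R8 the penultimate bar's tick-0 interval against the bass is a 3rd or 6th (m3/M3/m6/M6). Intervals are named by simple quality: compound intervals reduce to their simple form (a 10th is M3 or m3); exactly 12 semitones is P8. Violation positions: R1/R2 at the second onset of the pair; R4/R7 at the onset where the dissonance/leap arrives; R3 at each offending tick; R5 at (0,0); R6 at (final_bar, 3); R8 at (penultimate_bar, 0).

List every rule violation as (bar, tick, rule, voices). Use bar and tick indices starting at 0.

bar 0: v0=A3 v1=A4 v2=E5 downbeat P5
bar 1: v0=B3 v1=F4 v2=C5 downbeat m2
bar 2: v0=D4 v1=D5 v2=C5 downbeat m7
bar 3: v0=B3 v1=A3 v2=C5 downbeat m2
bar 4: v0=C4 v1=F5 v2=B4 downbeat M7
bar 5: v0=D4 v1=F4 v2=E5 downbeat M2
bar 6: v0=C4 v1=E4 v2=G5 downbeat P5
bar 7: v0=B3 v1=G4 v2=D5 downbeat m3
bar 8: v0=A3 v1=A4 v2=E5 downbeat P5
  -> R1 @ bar 1 tick 0 v(1, 2): A4/E5 P5 -> F4/C5 P5 similar
  -> R4 @ bar 1 tick 0 v(0, 1): B3/F4 TT untreated
  -> R4 @ bar 1 tick 0 v(0, 2): B3/C5 m2 untreated
  -> R2 @ bar 2 tick 0 v(0, 1): B3/F4 TT -> D4/D5 P8 similar
  -> R3 @ bar 2 tick 0 v(1, 2): D5 above C5
  -> R4 @ bar 2 tick 0 v(0, 2): D4/C5 m7 untreated
  -> R3 @ bar 2 tick 1 v(1, 2): D5 above C5
  -> R3 @ bar 2 tick 2 v(1, 2): D5 above C5
  -> R3 @ bar 2 tick 3 v(1, 2): D5 above C5
  -> R3 @ bar 3 tick 0 v(0, 1): B3 above A3
  -> R4 @ bar 3 tick 0 v(0, 1): B3/A3 M2 untreated
  -> R4 @ bar 3 tick 0 v(0, 2): B3/C5 m2 untreated
  -> R7 @ bar 3 tick 0 v(1,): D5->A3 leap 17st
  -> R3 @ bar 3 tick 1 v(0, 1): B3 above A3
  -> R3 @ bar 3 tick 2 v(0, 1): B3 above A3
  -> R3 @ bar 3 tick 3 v(0, 1): B3 above A3
  -> R3 @ bar 4 tick 0 v(1, 2): F5 above B4
  -> R4 @ bar 4 tick 0 v(0, 1): C4/F5 P4 untreated
  -> R4 @ bar 4 tick 0 v(0, 2): C4/B4 M7 untreated
  -> R7 @ bar 4 tick 0 v(1,): A3->F5 leap 20st
  -> R3 @ bar 4 tick 1 v(1, 2): F5 above B4
  -> R3 @ bar 4 tick 2 v(1, 2): F5 above B4
  -> R3 @ bar 4 tick 3 v(1, 2): F5 above B4
  -> R4 @ bar 5 tick 0 v(0, 2): D4/E5 M2 untreated
  -> R1 @ bar 8 tick 0 v(1, 2): G4/D5 P5 -> A4/E5 P5 similar

(1, 0, R1, (1, 2))
(1, 0, R4, (0, 1))
(1, 0, R4, (0, 2))
(2, 0, R2, (0, 1))
(2, 0, R3, (1, 2))
(2, 0, R4, (0, 2))
(2, 1, R3, (1, 2))
(2, 2, R3, (1, 2))
(2, 3, R3, (1, 2))
(3, 0, R3, (0, 1))
(3, 0, R4, (0, 1))
(3, 0, R4, (0, 2))
(3, 0, R7, (1,))
(3, 1, R3, (0, 1))
(3, 2, R3, (0, 1))
(3, 3, R3, (0, 1))
(4, 0, R3, (1, 2))
(4, 0, R4, (0, 1))
(4, 0, R4, (0, 2))
(4, 0, R7, (1,))
(4, 1, R3, (1, 2))
(4, 2, R3, (1, 2))
(4, 3, R3, (1, 2))
(5, 0, R4, (0, 2))
(8, 0, R1, (1, 2))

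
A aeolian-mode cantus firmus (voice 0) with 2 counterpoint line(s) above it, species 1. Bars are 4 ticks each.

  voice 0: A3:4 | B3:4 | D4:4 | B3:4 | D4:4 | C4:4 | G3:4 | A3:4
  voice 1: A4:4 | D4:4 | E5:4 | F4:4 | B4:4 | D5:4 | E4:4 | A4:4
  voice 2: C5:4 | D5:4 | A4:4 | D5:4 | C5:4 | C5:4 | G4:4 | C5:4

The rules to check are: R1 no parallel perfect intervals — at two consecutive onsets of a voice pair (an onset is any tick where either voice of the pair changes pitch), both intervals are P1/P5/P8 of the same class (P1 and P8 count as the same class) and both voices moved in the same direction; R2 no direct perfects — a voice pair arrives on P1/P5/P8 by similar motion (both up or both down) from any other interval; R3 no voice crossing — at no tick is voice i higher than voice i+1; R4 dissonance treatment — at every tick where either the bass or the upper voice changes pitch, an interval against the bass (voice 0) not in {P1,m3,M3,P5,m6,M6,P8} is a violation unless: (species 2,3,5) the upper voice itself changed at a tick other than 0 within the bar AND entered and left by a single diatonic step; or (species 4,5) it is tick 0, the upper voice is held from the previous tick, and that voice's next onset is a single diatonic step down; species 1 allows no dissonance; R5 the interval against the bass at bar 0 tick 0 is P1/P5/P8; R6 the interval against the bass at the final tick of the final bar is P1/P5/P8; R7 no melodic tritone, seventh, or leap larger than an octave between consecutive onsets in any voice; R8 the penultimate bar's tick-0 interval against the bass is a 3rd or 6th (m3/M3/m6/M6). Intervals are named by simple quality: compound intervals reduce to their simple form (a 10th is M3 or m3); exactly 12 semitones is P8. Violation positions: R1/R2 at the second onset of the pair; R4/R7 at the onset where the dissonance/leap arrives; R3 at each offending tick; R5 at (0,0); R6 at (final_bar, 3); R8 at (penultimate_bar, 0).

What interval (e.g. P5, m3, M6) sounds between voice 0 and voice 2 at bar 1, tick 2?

m3

voice 0=B3 voice 2=D5 -> m3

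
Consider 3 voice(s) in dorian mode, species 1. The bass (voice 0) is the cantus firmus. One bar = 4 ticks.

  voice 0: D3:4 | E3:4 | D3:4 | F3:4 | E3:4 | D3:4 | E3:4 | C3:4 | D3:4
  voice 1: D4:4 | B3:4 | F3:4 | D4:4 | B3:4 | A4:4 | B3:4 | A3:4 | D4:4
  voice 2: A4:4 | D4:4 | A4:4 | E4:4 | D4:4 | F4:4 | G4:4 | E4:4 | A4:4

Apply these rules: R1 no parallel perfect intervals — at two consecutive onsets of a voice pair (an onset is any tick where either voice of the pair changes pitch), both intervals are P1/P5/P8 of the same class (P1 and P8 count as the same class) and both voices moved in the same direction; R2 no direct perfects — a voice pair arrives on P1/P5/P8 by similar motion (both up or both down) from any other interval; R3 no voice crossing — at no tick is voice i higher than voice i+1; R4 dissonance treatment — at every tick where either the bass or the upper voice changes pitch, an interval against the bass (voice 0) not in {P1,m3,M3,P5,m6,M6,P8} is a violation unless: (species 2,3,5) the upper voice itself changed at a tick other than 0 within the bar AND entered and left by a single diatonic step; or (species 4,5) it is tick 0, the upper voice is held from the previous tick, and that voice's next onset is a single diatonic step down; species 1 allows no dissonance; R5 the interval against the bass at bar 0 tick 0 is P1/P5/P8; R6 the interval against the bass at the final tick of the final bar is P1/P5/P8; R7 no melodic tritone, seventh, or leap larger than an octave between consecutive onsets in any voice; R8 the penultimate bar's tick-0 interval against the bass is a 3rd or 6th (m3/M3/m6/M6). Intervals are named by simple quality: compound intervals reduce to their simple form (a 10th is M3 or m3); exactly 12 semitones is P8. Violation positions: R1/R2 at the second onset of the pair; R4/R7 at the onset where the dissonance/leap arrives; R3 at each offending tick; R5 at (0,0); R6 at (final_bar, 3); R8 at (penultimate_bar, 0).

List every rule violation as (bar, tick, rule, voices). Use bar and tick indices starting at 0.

bar 0: v0=D3 v1=D4 v2=A4 downbeat P5
bar 1: v0=E3 v1=B3 v2=D4 downbeat m7
bar 2: v0=D3 v1=F3 v2=A4 downbeat P5
bar 3: v0=F3 v1=D4 v2=E4 downbeat M7
bar 4: v0=E3 v1=B3 v2=D4 downbeat m7
bar 5: v0=D3 v1=A4 v2=F4 downbeat m3
bar 6: v0=E3 v1=B3 v2=G4 downbeat m3
bar 7: v0=C3 v1=A3 v2=E4 downbeat M3
bar 8: v0=D3 v1=D4 v2=A4 downbeat P5
  -> R4 @ bar 1 tick 0 v(0, 2): E3/D4 m7 untreated
  -> R7 @ bar 2 tick 0 v(1,): B3->F3 leap 6st
  -> R4 @ bar 3 tick 0 v(0, 2): F3/E4 M7 untreated
  -> R2 @ bar 4 tick 0 v(0, 1): F3/D4 M6 -> E3/B3 P5 similar
  -> R4 @ bar 4 tick 0 v(0, 2): E3/D4 m7 untreated
  -> R3 @ bar 5 tick 0 v(1, 2): A4 above F4
  -> R7 @ bar 5 tick 0 v(1,): B3->A4 leap 10st
  -> R3 @ bar 5 tick 1 v(1, 2): A4 above F4
  -> R3 @ bar 5 tick 2 v(1, 2): A4 above F4
  -> R3 @ bar 5 tick 3 v(1, 2): A4 above F4
  -> R7 @ bar 6 tick 0 v(1,): A4->B3 leap 10st
  -> R2 @ bar 7 tick 0 v(1, 2): B3/G4 m6 -> A3/E4 P5 similar
  -> R1 @ bar 8 tick 0 v(1, 2): A3/E4 P5 -> D4/A4 P5 similar
  -> R2 @ bar 8 tick 0 v(0, 1): C3/A3 M6 -> D3/D4 P8 similar
  -> R2 @ bar 8 tick 0 v(0, 2): C3/E4 M3 -> D3/A4 P5 similar

(1, 0, R4, (0, 2))
(2, 0, R7, (1,))
(3, 0, R4, (0, 2))
(4, 0, R2, (0, 1))
(4, 0, R4, (0, 2))
(5, 0, R3, (1, 2))
(5, 0, R7, (1,))
(5, 1, R3, (1, 2))
(5, 2, R3, (1, 2))
(5, 3, R3, (1, 2))
(6, 0, R7, (1,))
(7, 0, R2, (1, 2))
(8, 0, R1, (1, 2))
(8, 0, R2, (0, 1))
(8, 0, R2, (0, 2))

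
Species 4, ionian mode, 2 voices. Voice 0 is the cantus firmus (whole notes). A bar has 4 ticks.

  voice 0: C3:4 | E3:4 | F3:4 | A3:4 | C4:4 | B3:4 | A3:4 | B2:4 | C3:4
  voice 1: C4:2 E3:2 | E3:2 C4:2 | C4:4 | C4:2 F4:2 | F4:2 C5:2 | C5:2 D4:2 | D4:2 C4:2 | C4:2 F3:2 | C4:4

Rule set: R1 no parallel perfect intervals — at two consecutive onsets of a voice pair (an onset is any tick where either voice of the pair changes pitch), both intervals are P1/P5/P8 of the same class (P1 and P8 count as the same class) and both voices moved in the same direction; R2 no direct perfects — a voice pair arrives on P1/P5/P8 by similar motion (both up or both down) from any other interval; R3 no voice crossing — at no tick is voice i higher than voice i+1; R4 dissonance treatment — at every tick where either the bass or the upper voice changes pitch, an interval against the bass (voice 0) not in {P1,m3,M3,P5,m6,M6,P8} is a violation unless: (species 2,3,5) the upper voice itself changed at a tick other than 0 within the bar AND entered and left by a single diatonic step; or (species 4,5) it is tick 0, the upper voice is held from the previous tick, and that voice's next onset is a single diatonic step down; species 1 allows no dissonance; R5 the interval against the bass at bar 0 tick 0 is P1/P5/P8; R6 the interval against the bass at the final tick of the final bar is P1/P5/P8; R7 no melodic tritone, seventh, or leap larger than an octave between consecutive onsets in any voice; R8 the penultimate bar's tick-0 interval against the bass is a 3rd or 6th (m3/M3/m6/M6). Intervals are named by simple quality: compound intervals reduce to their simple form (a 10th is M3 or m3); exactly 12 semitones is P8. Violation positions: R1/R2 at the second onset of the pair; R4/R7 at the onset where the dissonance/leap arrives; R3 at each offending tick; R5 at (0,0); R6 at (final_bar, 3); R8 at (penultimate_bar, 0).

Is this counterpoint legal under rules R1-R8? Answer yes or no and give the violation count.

bar 0: v0=C3 v1=C4 (P8)
bar 1: v0=E3 v1=E3 (P1)
bar 2: v0=F3 v1=C4 (P5)
bar 3: v0=A3 v1=C4 (m3)
bar 4: v0=C4 v1=F4 (P4)
bar 5: v0=B3 v1=C5 (m2)
bar 6: v0=A3 v1=D4 (P4)
bar 7: v0=B2 v1=C4 (m2)
bar 8: v0=C3 v1=C4 (P8)
  R4 @ bar4.0: C4/F4 P4 untreated
  R4 @ bar5.0: B3/C5 m2 untreated
  R7 @ bar5.2: C5->D4 leap 10st
  R4 @ bar7.0: B2/C4 m2 untreated
  R7 @ bar7.0: A3->B2 leap 10st
  R8 @ bar7.0: penult m2 not 3rd/6th
  R4 @ bar7.2: B2/F3 TT untreated
  R2 @ bar8.0: B2/F3 TT -> C3/C4 P8 similar

No (8 violations)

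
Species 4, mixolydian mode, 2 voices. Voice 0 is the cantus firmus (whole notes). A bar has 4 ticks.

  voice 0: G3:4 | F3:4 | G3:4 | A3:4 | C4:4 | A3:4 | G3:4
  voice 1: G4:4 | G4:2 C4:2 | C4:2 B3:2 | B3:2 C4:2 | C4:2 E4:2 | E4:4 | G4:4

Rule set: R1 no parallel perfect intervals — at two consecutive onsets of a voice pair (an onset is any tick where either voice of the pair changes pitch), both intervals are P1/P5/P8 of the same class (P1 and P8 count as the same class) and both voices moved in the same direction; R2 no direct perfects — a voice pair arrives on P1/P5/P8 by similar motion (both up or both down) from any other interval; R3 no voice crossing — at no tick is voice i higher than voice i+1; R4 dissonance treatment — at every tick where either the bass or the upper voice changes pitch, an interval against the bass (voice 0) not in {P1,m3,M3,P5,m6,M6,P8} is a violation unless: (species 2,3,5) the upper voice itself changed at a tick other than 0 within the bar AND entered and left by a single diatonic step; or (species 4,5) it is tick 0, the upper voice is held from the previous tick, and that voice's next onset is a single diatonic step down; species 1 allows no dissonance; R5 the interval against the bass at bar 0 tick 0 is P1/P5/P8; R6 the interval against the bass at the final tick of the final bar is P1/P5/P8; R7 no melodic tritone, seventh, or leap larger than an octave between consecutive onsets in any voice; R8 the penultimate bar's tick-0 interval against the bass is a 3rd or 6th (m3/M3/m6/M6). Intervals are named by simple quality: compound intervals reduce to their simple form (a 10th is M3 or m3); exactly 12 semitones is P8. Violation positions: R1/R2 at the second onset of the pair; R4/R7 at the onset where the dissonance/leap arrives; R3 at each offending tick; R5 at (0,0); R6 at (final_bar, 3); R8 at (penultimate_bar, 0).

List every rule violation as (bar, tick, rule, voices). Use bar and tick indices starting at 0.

bar 0: v0=G3 v1=G4 downbeat P8
bar 1: v0=F3 v1=G4 downbeat M2
bar 2: v0=G3 v1=C4 downbeat P4
bar 3: v0=A3 v1=B3 downbeat M2
bar 4: v0=C4 v1=C4 downbeat P1
bar 5: v0=A3 v1=E4 downbeat P5
bar 6: v0=G3 v1=G4 downbeat P8
  -> R4 @ bar 1 tick 0 v(0, 1): F3/G4 M2 untreated
  -> R4 @ bar 3 tick 0 v(0, 1): A3/B3 M2 untreated
  -> R8 @ bar 5 tick 0 v(0, 1): penult P5 not 3rd/6th

(1, 0, R4, (0, 1))
(3, 0, R4, (0, 1))
(5, 0, R8, (0, 1))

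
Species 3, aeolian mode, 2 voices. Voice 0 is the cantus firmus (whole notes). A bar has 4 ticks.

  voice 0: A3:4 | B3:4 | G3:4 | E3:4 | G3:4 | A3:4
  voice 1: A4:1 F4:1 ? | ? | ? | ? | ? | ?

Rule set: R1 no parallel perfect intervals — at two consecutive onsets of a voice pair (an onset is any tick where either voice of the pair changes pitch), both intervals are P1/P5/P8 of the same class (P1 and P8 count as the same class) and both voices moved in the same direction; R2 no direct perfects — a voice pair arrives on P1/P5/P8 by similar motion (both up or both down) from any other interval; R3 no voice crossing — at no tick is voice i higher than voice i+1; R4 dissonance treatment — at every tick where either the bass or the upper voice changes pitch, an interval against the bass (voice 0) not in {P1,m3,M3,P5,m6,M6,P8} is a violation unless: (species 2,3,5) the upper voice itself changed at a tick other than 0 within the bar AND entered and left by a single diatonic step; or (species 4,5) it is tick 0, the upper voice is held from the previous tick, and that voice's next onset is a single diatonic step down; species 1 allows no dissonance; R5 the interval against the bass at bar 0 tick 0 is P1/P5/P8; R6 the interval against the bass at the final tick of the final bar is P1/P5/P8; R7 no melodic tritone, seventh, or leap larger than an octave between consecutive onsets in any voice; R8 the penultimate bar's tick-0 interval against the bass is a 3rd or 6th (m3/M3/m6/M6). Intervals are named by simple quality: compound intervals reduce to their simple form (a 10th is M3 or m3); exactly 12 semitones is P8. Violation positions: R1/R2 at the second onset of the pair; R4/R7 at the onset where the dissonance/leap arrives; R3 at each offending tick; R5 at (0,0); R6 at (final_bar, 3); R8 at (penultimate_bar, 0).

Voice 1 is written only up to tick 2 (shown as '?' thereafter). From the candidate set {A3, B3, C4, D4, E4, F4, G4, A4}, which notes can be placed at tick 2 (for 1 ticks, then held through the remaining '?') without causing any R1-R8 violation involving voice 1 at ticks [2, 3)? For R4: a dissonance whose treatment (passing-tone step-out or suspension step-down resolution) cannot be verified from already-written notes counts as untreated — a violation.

{A3, A4, C4, E4, F4}

A3: legal
B3: violates R4,R7
C4: legal
D4: violates R4
E4: legal
F4: legal
G4: violates R4
A4: legal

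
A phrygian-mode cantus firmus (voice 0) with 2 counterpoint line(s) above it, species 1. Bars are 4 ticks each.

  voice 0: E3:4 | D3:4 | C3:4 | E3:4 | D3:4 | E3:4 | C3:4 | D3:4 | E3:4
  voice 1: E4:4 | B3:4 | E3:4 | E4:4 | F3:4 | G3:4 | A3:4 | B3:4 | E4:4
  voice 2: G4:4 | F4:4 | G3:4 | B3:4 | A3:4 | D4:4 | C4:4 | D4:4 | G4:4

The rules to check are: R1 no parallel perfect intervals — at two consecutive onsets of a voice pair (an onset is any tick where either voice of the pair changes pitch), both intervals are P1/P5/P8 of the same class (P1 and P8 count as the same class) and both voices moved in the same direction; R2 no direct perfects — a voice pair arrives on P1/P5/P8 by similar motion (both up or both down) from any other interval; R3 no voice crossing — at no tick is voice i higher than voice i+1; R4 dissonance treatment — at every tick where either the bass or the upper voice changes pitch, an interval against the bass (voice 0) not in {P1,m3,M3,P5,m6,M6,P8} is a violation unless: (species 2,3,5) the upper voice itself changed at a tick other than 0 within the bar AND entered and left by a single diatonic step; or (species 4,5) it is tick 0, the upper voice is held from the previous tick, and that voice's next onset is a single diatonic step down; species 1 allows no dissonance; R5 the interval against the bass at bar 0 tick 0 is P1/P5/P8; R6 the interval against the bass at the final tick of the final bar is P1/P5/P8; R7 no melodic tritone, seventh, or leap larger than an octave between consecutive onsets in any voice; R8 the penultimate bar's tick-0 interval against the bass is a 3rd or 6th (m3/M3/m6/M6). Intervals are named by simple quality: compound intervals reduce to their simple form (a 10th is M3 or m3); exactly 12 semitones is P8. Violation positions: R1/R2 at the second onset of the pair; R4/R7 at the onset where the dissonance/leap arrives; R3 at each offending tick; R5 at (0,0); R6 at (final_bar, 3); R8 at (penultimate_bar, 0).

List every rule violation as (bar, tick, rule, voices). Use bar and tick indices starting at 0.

(0, 0, R5, (0, 2))
(2, 0, R2, (0, 2))
(2, 0, R7, (2,))
(3, 0, R1, (0, 2))
(3, 0, R2, (0, 1))
(3, 0, R3, (1, 2))
(3, 1, R3, (1, 2))
(3, 2, R3, (1, 2))
(3, 3, R3, (1, 2))
(4, 0, R1, (0, 2))
(4, 0, R7, (1,))
(5, 0, R2, (1, 2))
(5, 0, R4, (0, 2))
(6, 0, R2, (0, 2))
(7, 0, R1, (0, 2))
(7, 0, R8, (0, 2))
(8, 0, R2, (0, 1))
(8, 3, R6, (0, 2))

bar 0: v0=E3 v1=E4 v2=G4 downbeat m3
bar 1: v0=D3 v1=B3 v2=F4 downbeat m3
bar 2: v0=C3 v1=E3 v2=G3 downbeat P5
bar 3: v0=E3 v1=E4 v2=B3 downbeat P5
bar 4: v0=D3 v1=F3 v2=A3 downbeat P5
bar 5: v0=E3 v1=G3 v2=D4 downbeat m7
bar 6: v0=C3 v1=A3 v2=C4 downbeat P8
bar 7: v0=D3 v1=B3 v2=D4 downbeat P8
bar 8: v0=E3 v1=E4 v2=G4 downbeat m3
  -> R5 @ bar 0 tick 0 v(0, 2): opens on m3
  -> R2 @ bar 2 tick 0 v(0, 2): D3/F4 m3 -> C3/G3 P5 similar
  -> R7 @ bar 2 tick 0 v(2,): F4->G3 leap 10st
  -> R1 @ bar 3 tick 0 v(0, 2): C3/G3 P5 -> E3/B3 P5 similar
  -> R2 @ bar 3 tick 0 v(0, 1): C3/E3 M3 -> E3/E4 P8 similar
  -> R3 @ bar 3 tick 0 v(1, 2): E4 above B3
  -> R3 @ bar 3 tick 1 v(1, 2): E4 above B3
  -> R3 @ bar 3 tick 2 v(1, 2): E4 above B3
  -> R3 @ bar 3 tick 3 v(1, 2): E4 above B3
  -> R1 @ bar 4 tick 0 v(0, 2): E3/B3 P5 -> D3/A3 P5 similar
  -> R7 @ bar 4 tick 0 v(1,): E4->F3 leap 11st
  -> R2 @ bar 5 tick 0 v(1, 2): F3/A3 M3 -> G3/D4 P5 similar
  -> R4 @ bar 5 tick 0 v(0, 2): E3/D4 m7 untreated
  -> R2 @ bar 6 tick 0 v(0, 2): E3/D4 m7 -> C3/C4 P8 similar
  -> R1 @ bar 7 tick 0 v(0, 2): C3/C4 P8 -> D3/D4 P8 similar
  -> R8 @ bar 7 tick 0 v(0, 2): penult P8 not 3rd/6th
  -> R2 @ bar 8 tick 0 v(0, 1): D3/B3 M6 -> E3/E4 P8 similar
  -> R6 @ bar 8 tick 3 v(0, 2): closes on m3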